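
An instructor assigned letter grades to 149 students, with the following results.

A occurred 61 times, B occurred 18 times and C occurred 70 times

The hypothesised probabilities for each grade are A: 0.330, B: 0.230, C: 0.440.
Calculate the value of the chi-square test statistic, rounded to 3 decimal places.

Expected counts E_i = n·p_i: 149×0.330 = 49.17, 149×0.230 = 34.27, 149×0.440 = 65.56.
cat         O        E   (O−E)²/E
A          61    49.17     2.8462
B          18    34.27     7.7243
C          70    65.56     0.3007
Sum = 10.871

10.871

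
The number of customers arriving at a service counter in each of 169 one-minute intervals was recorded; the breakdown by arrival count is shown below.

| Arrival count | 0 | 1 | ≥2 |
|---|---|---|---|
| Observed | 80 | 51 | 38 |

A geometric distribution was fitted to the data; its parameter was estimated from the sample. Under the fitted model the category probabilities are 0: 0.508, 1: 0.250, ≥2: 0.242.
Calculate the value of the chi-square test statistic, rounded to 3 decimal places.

2.416

Expected counts E_i = n·p_i: 169×0.508 = 85.852, 169×0.250 = 42.25, 169×0.242 = 40.898.
0: (80 − 85.852)²/85.852 = 34.245904/85.852 = 0.3989
1: (51 − 42.25)²/42.25 = 76.5625/42.25 = 1.8121
≥2: (38 − 40.898)²/40.898 = 8.398404/40.898 = 0.2053
Sum = 2.416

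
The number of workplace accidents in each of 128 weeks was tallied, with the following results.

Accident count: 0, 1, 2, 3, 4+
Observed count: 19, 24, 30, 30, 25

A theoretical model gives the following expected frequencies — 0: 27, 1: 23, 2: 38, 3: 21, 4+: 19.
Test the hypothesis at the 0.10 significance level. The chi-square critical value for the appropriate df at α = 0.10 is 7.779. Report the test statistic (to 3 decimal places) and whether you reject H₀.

9.850; reject

cat         O        E   (O−E)²/E
0          19       27     2.3704
1          24       23     0.0435
2          30       38     1.6842
3          30       21     3.8571
4+         25       19     1.8947
Sum = 9.850
df = 4. Since 9.850 > 7.779, we reject H₀.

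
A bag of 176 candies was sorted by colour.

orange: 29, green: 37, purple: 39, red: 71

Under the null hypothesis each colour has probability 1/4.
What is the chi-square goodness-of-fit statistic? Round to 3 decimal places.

23.364

Under H₀ each category has probability 1/4, so each expected count is 176/4 = 44.
cat         O        E   (O−E)²/E
orange     29       44     5.1136
green      37       44     1.1136
purple     39       44     0.5682
red        71       44    16.5682
Sum = 23.364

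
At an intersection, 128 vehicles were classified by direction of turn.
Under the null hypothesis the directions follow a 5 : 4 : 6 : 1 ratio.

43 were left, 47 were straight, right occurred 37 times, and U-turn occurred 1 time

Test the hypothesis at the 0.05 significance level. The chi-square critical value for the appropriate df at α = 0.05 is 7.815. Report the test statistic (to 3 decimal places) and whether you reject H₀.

15.902; reject

Ratio total = 16. Expected counts: 128×5/16 = 40, 128×4/16 = 32, 128×6/16 = 48, 128×1/16 = 8.
χ² = (43−40)²/40 + (47−32)²/32 + (37−48)²/48 + (1−8)²/8
   = 0.2250 + 7.0313 + 2.5208 + 6.1250
Sum = 15.902
df = 3. Since 15.902 > 7.815, we reject H₀.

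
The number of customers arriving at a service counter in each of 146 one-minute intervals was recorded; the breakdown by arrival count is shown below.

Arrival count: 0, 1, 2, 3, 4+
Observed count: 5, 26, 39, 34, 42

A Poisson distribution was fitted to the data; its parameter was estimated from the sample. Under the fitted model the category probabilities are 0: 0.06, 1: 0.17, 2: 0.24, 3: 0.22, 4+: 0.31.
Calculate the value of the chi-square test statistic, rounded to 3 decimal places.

Expected counts E_i = n·p_i: 146×0.06 = 8.76, 146×0.17 = 24.82, 146×0.24 = 35.04, 146×0.22 = 32.12, 146×0.31 = 45.26.
cat         O        E   (O−E)²/E
0           5     8.76     1.6139
1          26    24.82     0.0561
2          39    35.04     0.4475
3          34    32.12     0.1100
4+         42    45.26     0.2348
Sum = 2.462

2.462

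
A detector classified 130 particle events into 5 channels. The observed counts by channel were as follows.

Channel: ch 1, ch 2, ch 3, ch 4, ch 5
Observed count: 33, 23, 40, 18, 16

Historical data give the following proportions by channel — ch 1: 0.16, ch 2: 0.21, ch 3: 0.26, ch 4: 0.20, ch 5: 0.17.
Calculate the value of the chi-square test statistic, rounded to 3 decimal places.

Expected counts E_i = n·p_i: 130×0.16 = 20.8, 130×0.21 = 27.3, 130×0.26 = 33.8, 130×0.20 = 26, 130×0.17 = 22.1.
ch 1: (33 − 20.8)²/20.8 = 148.84/20.8 = 7.1558
ch 2: (23 − 27.3)²/27.3 = 18.49/27.3 = 0.6773
ch 3: (40 − 33.8)²/33.8 = 38.44/33.8 = 1.1373
ch 4: (18 − 26)²/26 = 64/26 = 2.4615
ch 5: (16 − 22.1)²/22.1 = 37.21/22.1 = 1.6837
Sum = 13.116

13.116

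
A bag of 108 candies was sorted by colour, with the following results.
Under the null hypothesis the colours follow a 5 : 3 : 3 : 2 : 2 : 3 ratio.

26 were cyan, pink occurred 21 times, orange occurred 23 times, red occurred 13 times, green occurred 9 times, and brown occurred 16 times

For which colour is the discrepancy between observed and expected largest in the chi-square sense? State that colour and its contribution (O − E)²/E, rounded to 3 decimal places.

Ratio total = 18. Expected counts: 108×5/18 = 30, 108×3/18 = 18, 108×3/18 = 18, 108×2/18 = 12, 108×2/18 = 12, 108×3/18 = 18.
χ² = (26−30)²/30 + (21−18)²/18 + (23−18)²/18 + (13−12)²/12 + (9−12)²/12 + (16−18)²/18
   = 0.5333 + 0.5000 + 1.3889 + 0.0833 + 0.7500 + 0.2222
The largest term is for orange: 1.389.

orange, 1.389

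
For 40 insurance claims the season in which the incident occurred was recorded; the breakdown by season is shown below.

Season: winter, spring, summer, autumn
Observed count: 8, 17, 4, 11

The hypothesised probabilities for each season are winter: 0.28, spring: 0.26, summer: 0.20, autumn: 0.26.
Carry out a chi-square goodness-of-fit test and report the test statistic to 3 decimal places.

Expected counts E_i = n·p_i: 40×0.28 = 11.2, 40×0.26 = 10.4, 40×0.20 = 8, 40×0.26 = 10.4.
winter: (8 − 11.2)²/11.2 = 10.24/11.2 = 0.9143
spring: (17 − 10.4)²/10.4 = 43.56/10.4 = 4.1885
summer: (4 − 8)²/8 = 16/8 = 2.0000
autumn: (11 − 10.4)²/10.4 = 0.36/10.4 = 0.0346
Sum = 7.137

7.137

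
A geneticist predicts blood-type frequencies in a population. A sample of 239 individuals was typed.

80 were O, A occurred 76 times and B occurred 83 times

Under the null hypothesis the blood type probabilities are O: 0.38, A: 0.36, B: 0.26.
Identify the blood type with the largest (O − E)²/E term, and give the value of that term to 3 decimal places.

B, 7.003

Expected counts E_i = n·p_i: 239×0.38 = 90.82, 239×0.36 = 86.04, 239×0.26 = 62.14.
χ² = (80−90.82)²/90.82 + (76−86.04)²/86.04 + (83−62.14)²/62.14
   = 1.2891 + 1.1716 + 7.0026
The largest term is for B: 7.003.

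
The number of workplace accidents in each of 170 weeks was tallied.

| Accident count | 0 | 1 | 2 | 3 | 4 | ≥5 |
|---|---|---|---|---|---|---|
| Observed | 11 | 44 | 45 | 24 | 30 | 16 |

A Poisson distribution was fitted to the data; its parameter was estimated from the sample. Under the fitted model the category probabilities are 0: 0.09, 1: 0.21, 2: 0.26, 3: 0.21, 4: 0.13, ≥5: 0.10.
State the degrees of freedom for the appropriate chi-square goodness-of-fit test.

4

There are k = 6 categories and 1 parameter estimated from the data, so df = 6 − 1 − 1 = 4.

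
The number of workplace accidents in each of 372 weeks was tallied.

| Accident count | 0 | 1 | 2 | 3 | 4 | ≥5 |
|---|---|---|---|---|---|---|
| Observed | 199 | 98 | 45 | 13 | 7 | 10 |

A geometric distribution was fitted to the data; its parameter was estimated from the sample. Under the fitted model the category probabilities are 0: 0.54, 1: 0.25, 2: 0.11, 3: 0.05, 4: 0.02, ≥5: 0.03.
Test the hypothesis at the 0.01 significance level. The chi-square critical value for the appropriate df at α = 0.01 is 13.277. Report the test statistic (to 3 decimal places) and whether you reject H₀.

2.526; do not reject

Expected counts E_i = n·p_i: 372×0.54 = 200.88, 372×0.25 = 93, 372×0.11 = 40.92, 372×0.05 = 18.6, 372×0.02 = 7.44, 372×0.03 = 11.16.
cat         O        E   (O−E)²/E
0         199   200.88     0.0176
1          98       93     0.2688
2          45    40.92     0.4068
3          13     18.6     1.6860
4           7     7.44     0.0260
≥5         10    11.16     0.1206
Sum = 2.526
df = 4. Since 2.526 < 13.277, we do not reject H₀.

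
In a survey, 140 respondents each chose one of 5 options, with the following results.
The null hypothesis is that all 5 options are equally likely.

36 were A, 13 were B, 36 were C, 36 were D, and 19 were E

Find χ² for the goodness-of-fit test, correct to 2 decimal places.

17.79

Under H₀ each category has probability 1/5, so each expected count is 140/5 = 28.
A: (36 − 28)²/28 = 64/28 = 2.286
B: (13 − 28)²/28 = 225/28 = 8.036
C: (36 − 28)²/28 = 64/28 = 2.286
D: (36 − 28)²/28 = 64/28 = 2.286
E: (19 − 28)²/28 = 81/28 = 2.893
Sum = 17.79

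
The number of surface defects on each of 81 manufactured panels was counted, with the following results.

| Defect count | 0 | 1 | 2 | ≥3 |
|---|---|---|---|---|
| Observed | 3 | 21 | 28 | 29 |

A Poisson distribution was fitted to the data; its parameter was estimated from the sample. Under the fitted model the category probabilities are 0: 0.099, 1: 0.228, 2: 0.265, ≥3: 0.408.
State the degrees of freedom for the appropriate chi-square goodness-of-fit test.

2

There are k = 4 categories and 1 parameter estimated from the data, so df = 4 − 1 − 1 = 2.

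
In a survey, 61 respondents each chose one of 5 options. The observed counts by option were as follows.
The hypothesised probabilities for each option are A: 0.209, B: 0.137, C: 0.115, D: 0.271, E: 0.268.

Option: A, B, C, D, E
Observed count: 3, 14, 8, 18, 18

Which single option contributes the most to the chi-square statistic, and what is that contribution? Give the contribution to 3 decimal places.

Expected counts E_i = n·p_i: 61×0.209 = 12.749, 61×0.137 = 8.357, 61×0.115 = 7.015, 61×0.271 = 16.531, 61×0.268 = 16.348.
cat         O        E   (O−E)²/E
A           3   12.749     7.4549
B          14    8.357     3.8104
C           8    7.015     0.1383
D          18   16.531     0.1305
E          18   16.348     0.1669
The largest term is for A: 7.455.

A, 7.455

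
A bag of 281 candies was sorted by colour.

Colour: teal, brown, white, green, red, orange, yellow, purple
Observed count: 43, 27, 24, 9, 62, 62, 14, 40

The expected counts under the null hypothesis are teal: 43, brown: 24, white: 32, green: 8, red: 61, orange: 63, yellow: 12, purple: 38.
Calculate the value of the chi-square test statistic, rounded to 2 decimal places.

2.97

cat         O        E   (O−E)²/E
teal       43       43      0.000
brown      27       24      0.375
white      24       32      2.000
green       9        8      0.125
red        62       61      0.016
orange     62       63      0.016
yellow     14       12      0.333
purple     40       38      0.105
Sum = 2.97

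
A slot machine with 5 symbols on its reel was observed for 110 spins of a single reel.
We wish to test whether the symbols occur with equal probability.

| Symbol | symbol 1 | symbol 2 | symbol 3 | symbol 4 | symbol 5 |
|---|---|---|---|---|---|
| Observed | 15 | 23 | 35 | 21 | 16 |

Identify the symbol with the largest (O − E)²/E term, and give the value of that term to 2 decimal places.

symbol 3, 7.68

Under H₀ each category has probability 1/5, so each expected count is 110/5 = 22.
cat           O        E   (O−E)²/E
symbol 1     15       22      2.227
symbol 2     23       22      0.045
symbol 3     35       22      7.682
symbol 4     21       22      0.045
symbol 5     16       22      1.636
The largest term is for symbol 3: 7.68.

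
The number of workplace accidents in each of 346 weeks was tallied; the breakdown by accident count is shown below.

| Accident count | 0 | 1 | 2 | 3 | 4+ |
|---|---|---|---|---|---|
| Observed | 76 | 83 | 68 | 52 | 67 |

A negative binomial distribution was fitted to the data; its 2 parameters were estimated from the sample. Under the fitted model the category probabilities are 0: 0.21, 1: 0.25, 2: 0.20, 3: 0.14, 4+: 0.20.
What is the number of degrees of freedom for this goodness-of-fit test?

2

There are k = 5 categories and 2 parameters estimated from the data, so df = 5 − 1 − 2 = 2.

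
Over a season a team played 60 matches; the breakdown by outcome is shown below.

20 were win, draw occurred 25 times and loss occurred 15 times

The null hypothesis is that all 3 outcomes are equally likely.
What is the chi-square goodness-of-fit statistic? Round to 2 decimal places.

Under H₀ each category has probability 1/3, so each expected count is 60/3 = 20.
cat         O        E   (O−E)²/E
win        20       20      0.000
draw       25       20      1.250
loss       15       20      1.250
Sum = 2.50

2.50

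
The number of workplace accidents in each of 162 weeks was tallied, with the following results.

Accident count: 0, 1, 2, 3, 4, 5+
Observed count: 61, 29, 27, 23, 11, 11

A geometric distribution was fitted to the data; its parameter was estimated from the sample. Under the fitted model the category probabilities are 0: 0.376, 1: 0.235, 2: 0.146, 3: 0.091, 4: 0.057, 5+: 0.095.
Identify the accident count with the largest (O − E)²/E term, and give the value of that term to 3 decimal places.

3, 4.626

Expected counts E_i = n·p_i: 162×0.376 = 60.912, 162×0.235 = 38.07, 162×0.146 = 23.652, 162×0.091 = 14.742, 162×0.057 = 9.234, 162×0.095 = 15.39.
χ² = (61−60.912)²/60.912 + (29−38.07)²/38.07 + (27−23.652)²/23.652 + (23−14.742)²/14.742 + (11−9.234)²/9.234 + (11−15.39)²/15.39
   = 0.0001 + 2.1609 + 0.4739 + 4.6259 + 0.3377 + 1.2522
The largest term is for 3: 4.626.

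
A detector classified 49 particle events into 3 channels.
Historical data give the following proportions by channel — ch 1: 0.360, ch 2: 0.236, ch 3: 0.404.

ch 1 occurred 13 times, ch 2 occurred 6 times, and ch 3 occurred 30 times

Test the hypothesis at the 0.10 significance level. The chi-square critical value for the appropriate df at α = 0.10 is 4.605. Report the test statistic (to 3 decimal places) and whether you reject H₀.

Expected counts E_i = n·p_i: 49×0.360 = 17.64, 49×0.236 = 11.564, 49×0.404 = 19.796.
χ² = (13−17.64)²/17.64 + (6−11.564)²/11.564 + (30−19.796)²/19.796
   = 1.2205 + 2.6771 + 5.2597
Sum = 9.157
df = 2. Since 9.157 > 4.605, we reject H₀.

9.157; reject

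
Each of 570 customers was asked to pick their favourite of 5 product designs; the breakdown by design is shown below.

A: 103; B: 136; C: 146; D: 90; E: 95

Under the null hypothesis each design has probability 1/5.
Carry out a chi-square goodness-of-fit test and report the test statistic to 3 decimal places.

22.509

Expected count for each of the 5 categories: 570/5 = 114.
A: (103 − 114)²/114 = 121/114 = 1.0614
B: (136 − 114)²/114 = 484/114 = 4.2456
C: (146 − 114)²/114 = 1024/114 = 8.9825
D: (90 − 114)²/114 = 576/114 = 5.0526
E: (95 − 114)²/114 = 361/114 = 3.1667
Sum = 22.509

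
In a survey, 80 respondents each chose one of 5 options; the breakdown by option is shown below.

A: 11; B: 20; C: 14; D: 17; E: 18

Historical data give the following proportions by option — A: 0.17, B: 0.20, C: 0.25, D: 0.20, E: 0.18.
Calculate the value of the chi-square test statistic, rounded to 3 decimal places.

4.260

Expected counts E_i = n·p_i: 80×0.17 = 13.6, 80×0.20 = 16, 80×0.25 = 20, 80×0.20 = 16, 80×0.18 = 14.4.
χ² = (11−13.6)²/13.6 + (20−16)²/16 + (14−20)²/20 + (17−16)²/16 + (18−14.4)²/14.4
   = 0.4971 + 1.0000 + 1.8000 + 0.0625 + 0.9000
Sum = 4.260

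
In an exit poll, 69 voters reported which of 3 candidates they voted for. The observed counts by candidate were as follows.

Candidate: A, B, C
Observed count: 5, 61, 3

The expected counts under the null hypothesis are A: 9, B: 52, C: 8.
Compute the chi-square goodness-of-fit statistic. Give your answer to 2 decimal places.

6.46

A: (5 − 9)²/9 = 16/9 = 1.778
B: (61 − 52)²/52 = 81/52 = 1.558
C: (3 − 8)²/8 = 25/8 = 3.125
Sum = 6.46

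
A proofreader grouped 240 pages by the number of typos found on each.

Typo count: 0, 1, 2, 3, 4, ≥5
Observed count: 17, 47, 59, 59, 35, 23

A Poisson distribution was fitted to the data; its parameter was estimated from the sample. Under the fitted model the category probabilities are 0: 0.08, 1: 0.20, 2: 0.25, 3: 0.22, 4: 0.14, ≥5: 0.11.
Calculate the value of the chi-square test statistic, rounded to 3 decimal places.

1.514

Expected counts E_i = n·p_i: 240×0.08 = 19.2, 240×0.20 = 48, 240×0.25 = 60, 240×0.22 = 52.8, 240×0.14 = 33.6, 240×0.11 = 26.4.
cat         O        E   (O−E)²/E
0          17     19.2     0.2521
1          47       48     0.0208
2          59       60     0.0167
3          59     52.8     0.7280
4          35     33.6     0.0583
≥5         23     26.4     0.4379
Sum = 1.514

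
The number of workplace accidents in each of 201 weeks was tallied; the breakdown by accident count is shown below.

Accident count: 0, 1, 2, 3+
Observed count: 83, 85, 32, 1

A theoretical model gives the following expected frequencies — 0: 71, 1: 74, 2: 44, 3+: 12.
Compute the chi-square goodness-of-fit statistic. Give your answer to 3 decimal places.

χ² = (83−71)²/71 + (85−74)²/74 + (32−44)²/44 + (1−12)²/12
   = 2.0282 + 1.6351 + 3.2727 + 10.0833
Sum = 17.019

17.019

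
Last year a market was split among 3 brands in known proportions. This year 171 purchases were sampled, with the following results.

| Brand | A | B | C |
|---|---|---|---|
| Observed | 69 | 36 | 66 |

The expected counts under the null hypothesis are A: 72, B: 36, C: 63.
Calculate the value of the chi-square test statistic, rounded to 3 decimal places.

cat         O        E   (O−E)²/E
A          69       72     0.1250
B          36       36     0.0000
C          66       63     0.1429
Sum = 0.268

0.268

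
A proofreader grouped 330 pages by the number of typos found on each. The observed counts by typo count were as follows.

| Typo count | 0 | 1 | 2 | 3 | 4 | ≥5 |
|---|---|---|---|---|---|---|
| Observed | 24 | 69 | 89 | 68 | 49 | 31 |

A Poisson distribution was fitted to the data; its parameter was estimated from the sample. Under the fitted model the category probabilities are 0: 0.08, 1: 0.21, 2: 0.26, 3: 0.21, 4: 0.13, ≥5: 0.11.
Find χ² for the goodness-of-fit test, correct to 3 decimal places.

2.004

Expected counts E_i = n·p_i: 330×0.08 = 26.4, 330×0.21 = 69.3, 330×0.26 = 85.8, 330×0.21 = 69.3, 330×0.13 = 42.9, 330×0.11 = 36.3.
cat         O        E   (O−E)²/E
0          24     26.4     0.2182
1          69     69.3     0.0013
2          89     85.8     0.1193
3          68     69.3     0.0244
4          49     42.9     0.8674
≥5         31     36.3     0.7738
Sum = 2.004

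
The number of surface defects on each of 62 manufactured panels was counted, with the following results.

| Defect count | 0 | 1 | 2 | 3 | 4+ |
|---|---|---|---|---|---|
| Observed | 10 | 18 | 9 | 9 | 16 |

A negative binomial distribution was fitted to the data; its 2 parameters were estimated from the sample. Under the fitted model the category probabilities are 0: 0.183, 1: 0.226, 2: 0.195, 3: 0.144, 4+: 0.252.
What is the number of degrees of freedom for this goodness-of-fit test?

2

There are k = 5 categories and 2 parameters estimated from the data, so df = 5 − 1 − 2 = 2.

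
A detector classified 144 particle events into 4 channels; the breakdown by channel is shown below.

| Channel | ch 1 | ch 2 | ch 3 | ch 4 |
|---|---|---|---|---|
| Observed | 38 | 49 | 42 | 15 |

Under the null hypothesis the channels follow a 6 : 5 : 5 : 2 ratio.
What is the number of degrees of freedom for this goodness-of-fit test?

3

There are k = 4 categories and no parameters were estimated from the data, so df = 4 − 1 = 3.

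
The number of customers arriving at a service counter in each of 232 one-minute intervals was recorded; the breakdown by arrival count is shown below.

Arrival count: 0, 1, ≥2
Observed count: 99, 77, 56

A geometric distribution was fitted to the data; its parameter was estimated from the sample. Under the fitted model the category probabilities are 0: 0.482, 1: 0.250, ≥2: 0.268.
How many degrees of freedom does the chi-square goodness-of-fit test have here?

1

There are k = 3 categories and 1 parameter estimated from the data, so df = 3 − 1 − 1 = 1.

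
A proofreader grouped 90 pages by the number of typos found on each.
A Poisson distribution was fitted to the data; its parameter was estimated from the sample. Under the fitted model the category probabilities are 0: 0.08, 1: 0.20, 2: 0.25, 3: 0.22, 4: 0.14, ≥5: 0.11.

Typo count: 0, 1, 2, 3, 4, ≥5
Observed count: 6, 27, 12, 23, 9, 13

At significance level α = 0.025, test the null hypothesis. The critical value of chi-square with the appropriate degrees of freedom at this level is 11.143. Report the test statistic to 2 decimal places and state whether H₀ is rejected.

12.12; reject

Expected counts E_i = n·p_i: 90×0.08 = 7.2, 90×0.20 = 18, 90×0.25 = 22.5, 90×0.22 = 19.8, 90×0.14 = 12.6, 90×0.11 = 9.9.
cat         O        E   (O−E)²/E
0           6      7.2      0.200
1          27       18      4.500
2          12     22.5      4.900
3          23     19.8      0.517
4           9     12.6      1.029
≥5         13      9.9      0.971
Sum = 12.12
df = 4. Since 12.12 > 11.143, we reject H₀.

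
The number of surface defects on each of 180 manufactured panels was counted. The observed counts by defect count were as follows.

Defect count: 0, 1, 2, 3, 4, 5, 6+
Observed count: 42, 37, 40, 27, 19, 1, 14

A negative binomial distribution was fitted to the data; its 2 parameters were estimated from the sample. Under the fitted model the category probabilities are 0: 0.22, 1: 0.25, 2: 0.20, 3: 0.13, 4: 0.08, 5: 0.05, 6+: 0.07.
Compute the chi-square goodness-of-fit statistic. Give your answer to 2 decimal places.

Expected counts E_i = n·p_i: 180×0.22 = 39.6, 180×0.25 = 45, 180×0.20 = 36, 180×0.13 = 23.4, 180×0.08 = 14.4, 180×0.05 = 9, 180×0.07 = 12.6.
χ² = (42−39.6)²/39.6 + (37−45)²/45 + (40−36)²/36 + (27−23.4)²/23.4 + (19−14.4)²/14.4 + (1−9)²/9 + (14−12.6)²/12.6
   = 0.145 + 1.422 + 0.444 + 0.554 + 1.469 + 7.111 + 0.156
Sum = 11.30

11.30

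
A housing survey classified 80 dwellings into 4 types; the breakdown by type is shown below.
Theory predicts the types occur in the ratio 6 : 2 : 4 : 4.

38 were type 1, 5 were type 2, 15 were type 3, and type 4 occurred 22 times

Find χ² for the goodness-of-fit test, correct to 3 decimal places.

Ratio total = 16. Expected counts: 80×6/16 = 30, 80×2/16 = 10, 80×4/16 = 20, 80×4/16 = 20.
type 1: (38 − 30)²/30 = 64/30 = 2.1333
type 2: (5 − 10)²/10 = 25/10 = 2.5000
type 3: (15 − 20)²/20 = 25/20 = 1.2500
type 4: (22 − 20)²/20 = 4/20 = 0.2000
Sum = 6.083

6.083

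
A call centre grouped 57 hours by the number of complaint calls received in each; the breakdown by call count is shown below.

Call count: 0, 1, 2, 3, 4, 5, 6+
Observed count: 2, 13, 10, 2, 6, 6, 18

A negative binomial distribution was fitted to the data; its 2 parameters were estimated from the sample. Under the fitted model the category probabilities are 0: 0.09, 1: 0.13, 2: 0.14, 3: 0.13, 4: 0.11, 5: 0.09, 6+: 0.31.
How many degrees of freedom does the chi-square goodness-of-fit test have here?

There are k = 7 categories and 2 parameters estimated from the data, so df = 7 − 1 − 2 = 4.

4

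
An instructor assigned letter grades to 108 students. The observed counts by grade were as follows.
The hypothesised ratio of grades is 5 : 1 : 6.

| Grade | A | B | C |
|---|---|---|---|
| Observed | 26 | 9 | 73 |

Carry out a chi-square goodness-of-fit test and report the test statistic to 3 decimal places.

14.707

Ratio total = 12. Expected counts: 108×5/12 = 45, 108×1/12 = 9, 108×6/12 = 54.
cat         O        E   (O−E)²/E
A          26       45     8.0222
B           9        9     0.0000
C          73       54     6.6852
Sum = 14.707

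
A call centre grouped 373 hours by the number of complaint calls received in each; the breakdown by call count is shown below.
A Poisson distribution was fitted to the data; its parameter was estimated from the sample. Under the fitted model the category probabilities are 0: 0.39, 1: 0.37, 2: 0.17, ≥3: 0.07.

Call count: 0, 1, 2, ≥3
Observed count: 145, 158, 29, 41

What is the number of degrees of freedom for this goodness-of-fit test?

There are k = 4 categories and 1 parameter estimated from the data, so df = 4 − 1 − 1 = 2.

2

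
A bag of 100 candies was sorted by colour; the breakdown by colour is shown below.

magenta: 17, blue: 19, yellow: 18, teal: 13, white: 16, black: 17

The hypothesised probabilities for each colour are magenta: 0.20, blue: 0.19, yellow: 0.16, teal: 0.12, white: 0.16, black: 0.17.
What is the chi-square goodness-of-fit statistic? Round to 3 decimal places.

Expected counts E_i = n·p_i: 100×0.20 = 20, 100×0.19 = 19, 100×0.16 = 16, 100×0.12 = 12, 100×0.16 = 16, 100×0.17 = 17.
magenta: (17 − 20)²/20 = 9/20 = 0.4500
blue: (19 − 19)²/19 = 0/19 = 0.0000
yellow: (18 − 16)²/16 = 4/16 = 0.2500
teal: (13 − 12)²/12 = 1/12 = 0.0833
white: (16 − 16)²/16 = 0/16 = 0.0000
black: (17 − 17)²/17 = 0/17 = 0.0000
Sum = 0.783

0.783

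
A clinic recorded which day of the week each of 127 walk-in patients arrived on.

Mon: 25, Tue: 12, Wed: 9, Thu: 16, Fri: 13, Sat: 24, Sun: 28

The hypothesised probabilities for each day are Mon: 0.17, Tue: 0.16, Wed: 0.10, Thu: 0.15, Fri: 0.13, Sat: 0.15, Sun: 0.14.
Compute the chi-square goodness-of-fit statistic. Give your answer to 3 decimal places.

13.418

Expected counts E_i = n·p_i: 127×0.17 = 21.59, 127×0.16 = 20.32, 127×0.10 = 12.7, 127×0.15 = 19.05, 127×0.13 = 16.51, 127×0.15 = 19.05, 127×0.14 = 17.78.
χ² = (25−21.59)²/21.59 + (12−20.32)²/20.32 + (9−12.7)²/12.7 + (16−19.05)²/19.05 + (13−16.51)²/16.51 + (24−19.05)²/19.05 + (28−17.78)²/17.78
   = 0.5386 + 3.4066 + 1.0780 + 0.4883 + 0.7462 + 1.2862 + 5.8745
Sum = 13.418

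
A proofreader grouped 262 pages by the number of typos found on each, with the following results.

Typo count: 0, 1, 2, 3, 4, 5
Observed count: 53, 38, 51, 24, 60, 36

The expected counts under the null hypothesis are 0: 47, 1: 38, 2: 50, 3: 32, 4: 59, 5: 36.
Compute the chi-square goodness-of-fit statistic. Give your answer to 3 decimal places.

2.803

χ² = (53−47)²/47 + (38−38)²/38 + (51−50)²/50 + (24−32)²/32 + (60−59)²/59 + (36−36)²/36
   = 0.7660 + 0.0000 + 0.0200 + 2.0000 + 0.0169 + 0.0000
Sum = 2.803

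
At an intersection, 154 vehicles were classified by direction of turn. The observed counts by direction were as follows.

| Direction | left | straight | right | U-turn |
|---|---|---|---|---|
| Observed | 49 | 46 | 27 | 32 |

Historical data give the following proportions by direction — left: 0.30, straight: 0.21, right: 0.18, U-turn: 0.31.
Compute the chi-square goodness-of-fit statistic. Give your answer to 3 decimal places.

Expected counts E_i = n·p_i: 154×0.30 = 46.2, 154×0.21 = 32.34, 154×0.18 = 27.72, 154×0.31 = 47.74.
χ² = (49−46.2)²/46.2 + (46−32.34)²/32.34 + (27−27.72)²/27.72 + (32−47.74)²/47.74
   = 0.1697 + 5.7698 + 0.0187 + 5.1895
Sum = 11.148

11.148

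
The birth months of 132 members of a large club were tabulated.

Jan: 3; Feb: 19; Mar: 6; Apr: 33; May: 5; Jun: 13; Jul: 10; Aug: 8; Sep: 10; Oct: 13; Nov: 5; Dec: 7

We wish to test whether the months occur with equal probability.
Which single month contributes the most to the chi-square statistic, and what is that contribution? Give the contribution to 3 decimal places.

Expected count for each of the 12 categories: 132/12 = 11.
cat         O        E   (O−E)²/E
Jan         3       11     5.8182
Feb        19       11     5.8182
Mar         6       11     2.2727
Apr        33       11    44.0000
May         5       11     3.2727
Jun        13       11     0.3636
Jul        10       11     0.0909
Aug         8       11     0.8182
Sep        10       11     0.0909
Oct        13       11     0.3636
Nov         5       11     3.2727
Dec         7       11     1.4545
The largest term is for Apr: 44.000.

Apr, 44.000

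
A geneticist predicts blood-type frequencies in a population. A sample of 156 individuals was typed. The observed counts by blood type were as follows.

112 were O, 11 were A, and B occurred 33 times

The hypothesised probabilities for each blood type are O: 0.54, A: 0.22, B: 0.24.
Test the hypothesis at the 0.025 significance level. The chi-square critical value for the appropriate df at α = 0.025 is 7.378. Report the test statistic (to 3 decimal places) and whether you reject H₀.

25.520; reject

Expected counts E_i = n·p_i: 156×0.54 = 84.24, 156×0.22 = 34.32, 156×0.24 = 37.44.
χ² = (112−84.24)²/84.24 + (11−34.32)²/34.32 + (33−37.44)²/37.44
   = 9.1479 + 15.8456 + 0.5265
Sum = 25.520
df = 2. Since 25.520 > 7.378, we reject H₀.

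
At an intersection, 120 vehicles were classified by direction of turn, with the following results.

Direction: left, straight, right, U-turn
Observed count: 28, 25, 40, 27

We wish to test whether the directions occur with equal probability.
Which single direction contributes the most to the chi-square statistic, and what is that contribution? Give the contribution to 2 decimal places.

Expected count for each of the 4 categories: 120/4 = 30.
left: (28 − 30)²/30 = 4/30 = 0.133
straight: (25 − 30)²/30 = 25/30 = 0.833
right: (40 − 30)²/30 = 100/30 = 3.333
U-turn: (27 − 30)²/30 = 9/30 = 0.300
The largest term is for right: 3.33.

right, 3.33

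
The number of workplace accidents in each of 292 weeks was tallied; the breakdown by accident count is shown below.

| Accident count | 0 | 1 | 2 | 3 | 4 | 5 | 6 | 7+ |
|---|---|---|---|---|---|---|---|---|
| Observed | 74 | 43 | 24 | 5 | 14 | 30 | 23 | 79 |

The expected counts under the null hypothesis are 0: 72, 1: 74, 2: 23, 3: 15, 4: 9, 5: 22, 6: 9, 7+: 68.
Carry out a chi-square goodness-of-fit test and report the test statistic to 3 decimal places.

48.996

χ² = (74−72)²/72 + (43−74)²/74 + (24−23)²/23 + (5−15)²/15 + (14−9)²/9 + (30−22)²/22 + (23−9)²/9 + (79−68)²/68
   = 0.0556 + 12.9865 + 0.0435 + 6.6667 + 2.7778 + 2.9091 + 21.7778 + 1.7794
Sum = 48.996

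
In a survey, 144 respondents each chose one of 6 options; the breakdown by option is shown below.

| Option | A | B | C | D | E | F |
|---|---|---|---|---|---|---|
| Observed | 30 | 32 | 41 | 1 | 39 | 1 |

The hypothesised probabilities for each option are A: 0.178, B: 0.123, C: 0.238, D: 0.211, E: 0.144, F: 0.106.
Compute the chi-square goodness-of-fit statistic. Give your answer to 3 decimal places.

71.424

Expected counts E_i = n·p_i: 144×0.178 = 25.632, 144×0.123 = 17.712, 144×0.238 = 34.272, 144×0.211 = 30.384, 144×0.144 = 20.736, 144×0.106 = 15.264.
χ² = (30−25.632)²/25.632 + (32−17.712)²/17.712 + (41−34.272)²/34.272 + (1−30.384)²/30.384 + (39−20.736)²/20.736 + (1−15.264)²/15.264
   = 0.7444 + 11.5259 + 1.3208 + 28.4169 + 16.0867 + 13.3295
Sum = 71.424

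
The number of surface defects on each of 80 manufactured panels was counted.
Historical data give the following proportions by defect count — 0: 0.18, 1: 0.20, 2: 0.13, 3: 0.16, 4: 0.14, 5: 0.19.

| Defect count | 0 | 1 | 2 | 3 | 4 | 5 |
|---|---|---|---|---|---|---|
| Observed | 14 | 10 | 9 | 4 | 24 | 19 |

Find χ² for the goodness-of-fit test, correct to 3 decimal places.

Expected counts E_i = n·p_i: 80×0.18 = 14.4, 80×0.20 = 16, 80×0.13 = 10.4, 80×0.16 = 12.8, 80×0.14 = 11.2, 80×0.19 = 15.2.
0: (14 − 14.4)²/14.4 = 0.16/14.4 = 0.0111
1: (10 − 16)²/16 = 36/16 = 2.2500
2: (9 − 10.4)²/10.4 = 1.96/10.4 = 0.1885
3: (4 − 12.8)²/12.8 = 77.44/12.8 = 6.0500
4: (24 − 11.2)²/11.2 = 163.84/11.2 = 14.6286
5: (19 − 15.2)²/15.2 = 14.44/15.2 = 0.9500
Sum = 24.078

24.078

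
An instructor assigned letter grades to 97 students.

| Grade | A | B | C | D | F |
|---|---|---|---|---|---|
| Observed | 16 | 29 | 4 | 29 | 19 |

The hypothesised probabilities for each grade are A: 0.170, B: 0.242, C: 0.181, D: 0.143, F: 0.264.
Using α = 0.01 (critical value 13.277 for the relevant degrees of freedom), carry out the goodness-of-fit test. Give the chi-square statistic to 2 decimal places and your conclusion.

29.99; reject

Expected counts E_i = n·p_i: 97×0.170 = 16.49, 97×0.242 = 23.474, 97×0.181 = 17.557, 97×0.143 = 13.871, 97×0.264 = 25.608.
A: (16 − 16.49)²/16.49 = 0.2401/16.49 = 0.015
B: (29 − 23.474)²/23.474 = 30.536676/23.474 = 1.301
C: (4 − 17.557)²/17.557 = 183.792249/17.557 = 10.468
D: (29 − 13.871)²/13.871 = 228.886641/13.871 = 16.501
F: (19 − 25.608)²/25.608 = 43.665664/25.608 = 1.705
Sum = 29.99
df = 4. Since 29.99 > 13.277, we reject H₀.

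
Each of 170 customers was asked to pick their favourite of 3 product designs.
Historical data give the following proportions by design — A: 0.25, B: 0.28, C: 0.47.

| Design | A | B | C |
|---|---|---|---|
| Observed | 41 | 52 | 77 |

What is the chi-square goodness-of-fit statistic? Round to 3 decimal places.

Expected counts E_i = n·p_i: 170×0.25 = 42.5, 170×0.28 = 47.6, 170×0.47 = 79.9.
χ² = (41−42.5)²/42.5 + (52−47.6)²/47.6 + (77−79.9)²/79.9
   = 0.0529 + 0.4067 + 0.1053
Sum = 0.565

0.565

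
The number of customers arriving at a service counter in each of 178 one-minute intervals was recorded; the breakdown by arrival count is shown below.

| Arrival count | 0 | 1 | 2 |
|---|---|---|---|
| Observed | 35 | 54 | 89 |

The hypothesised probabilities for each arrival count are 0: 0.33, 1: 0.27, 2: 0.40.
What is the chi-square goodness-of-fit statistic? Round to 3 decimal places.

Expected counts E_i = n·p_i: 178×0.33 = 58.74, 178×0.27 = 48.06, 178×0.40 = 71.2.
χ² = (35−58.74)²/58.74 + (54−48.06)²/48.06 + (89−71.2)²/71.2
   = 9.5946 + 0.7342 + 4.4500
Sum = 14.779

14.779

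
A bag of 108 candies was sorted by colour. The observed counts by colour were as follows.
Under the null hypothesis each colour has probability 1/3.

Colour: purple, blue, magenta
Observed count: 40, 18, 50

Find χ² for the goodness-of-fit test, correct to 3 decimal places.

Expected count for each of the 3 categories: 108/3 = 36.
χ² = (40−36)²/36 + (18−36)²/36 + (50−36)²/36
   = 0.4444 + 9.0000 + 5.4444
Sum = 14.889

14.889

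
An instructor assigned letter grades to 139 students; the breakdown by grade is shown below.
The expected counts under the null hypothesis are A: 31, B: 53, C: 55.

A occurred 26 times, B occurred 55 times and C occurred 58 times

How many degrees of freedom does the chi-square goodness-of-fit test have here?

2

There are k = 3 categories and no parameters were estimated from the data, so df = 3 − 1 = 2.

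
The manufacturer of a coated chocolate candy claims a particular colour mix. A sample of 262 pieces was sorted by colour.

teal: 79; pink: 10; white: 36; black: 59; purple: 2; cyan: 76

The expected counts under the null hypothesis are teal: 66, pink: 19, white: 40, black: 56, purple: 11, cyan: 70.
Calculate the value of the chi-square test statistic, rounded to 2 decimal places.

15.26

cat         O        E   (O−E)²/E
teal       79       66      2.561
pink       10       19      4.263
white      36       40      0.400
black      59       56      0.161
purple      2       11      7.364
cyan       76       70      0.514
Sum = 15.26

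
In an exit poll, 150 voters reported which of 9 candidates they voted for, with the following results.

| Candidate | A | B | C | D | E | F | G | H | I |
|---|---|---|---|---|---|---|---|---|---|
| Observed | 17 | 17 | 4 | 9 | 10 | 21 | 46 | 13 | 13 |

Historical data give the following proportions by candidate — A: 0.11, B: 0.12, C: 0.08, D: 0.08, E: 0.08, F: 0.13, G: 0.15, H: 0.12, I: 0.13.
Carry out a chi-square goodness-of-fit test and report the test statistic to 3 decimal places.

34.703

Expected counts E_i = n·p_i: 150×0.11 = 16.5, 150×0.12 = 18, 150×0.08 = 12, 150×0.08 = 12, 150×0.08 = 12, 150×0.13 = 19.5, 150×0.15 = 22.5, 150×0.12 = 18, 150×0.13 = 19.5.
A: (17 − 16.5)²/16.5 = 0.25/16.5 = 0.0152
B: (17 − 18)²/18 = 1/18 = 0.0556
C: (4 − 12)²/12 = 64/12 = 5.3333
D: (9 − 12)²/12 = 9/12 = 0.7500
E: (10 − 12)²/12 = 4/12 = 0.3333
F: (21 − 19.5)²/19.5 = 2.25/19.5 = 0.1154
G: (46 − 22.5)²/22.5 = 552.25/22.5 = 24.5444
H: (13 − 18)²/18 = 25/18 = 1.3889
I: (13 − 19.5)²/19.5 = 42.25/19.5 = 2.1667
Sum = 34.703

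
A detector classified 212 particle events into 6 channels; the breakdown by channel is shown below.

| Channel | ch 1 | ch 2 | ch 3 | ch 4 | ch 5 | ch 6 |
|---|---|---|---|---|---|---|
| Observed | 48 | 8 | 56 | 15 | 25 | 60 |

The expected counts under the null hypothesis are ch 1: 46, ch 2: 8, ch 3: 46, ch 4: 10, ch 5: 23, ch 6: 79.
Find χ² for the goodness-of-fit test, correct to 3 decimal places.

9.504

χ² = (48−46)²/46 + (8−8)²/8 + (56−46)²/46 + (15−10)²/10 + (25−23)²/23 + (60−79)²/79
   = 0.0870 + 0.0000 + 2.1739 + 2.5000 + 0.1739 + 4.5696
Sum = 9.504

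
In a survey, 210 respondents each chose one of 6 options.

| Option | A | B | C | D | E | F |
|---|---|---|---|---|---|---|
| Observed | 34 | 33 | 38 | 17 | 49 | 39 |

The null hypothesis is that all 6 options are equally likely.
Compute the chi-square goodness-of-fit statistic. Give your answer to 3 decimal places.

15.714

Expected count for each of the 6 categories: 210/6 = 35.
A: (34 − 35)²/35 = 1/35 = 0.0286
B: (33 − 35)²/35 = 4/35 = 0.1143
C: (38 − 35)²/35 = 9/35 = 0.2571
D: (17 − 35)²/35 = 324/35 = 9.2571
E: (49 − 35)²/35 = 196/35 = 5.6000
F: (39 − 35)²/35 = 16/35 = 0.4571
Sum = 15.714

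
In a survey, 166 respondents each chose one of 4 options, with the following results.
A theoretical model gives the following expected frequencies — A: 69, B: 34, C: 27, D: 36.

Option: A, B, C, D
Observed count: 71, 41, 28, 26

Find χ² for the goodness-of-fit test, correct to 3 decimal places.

A: (71 − 69)²/69 = 4/69 = 0.0580
B: (41 − 34)²/34 = 49/34 = 1.4412
C: (28 − 27)²/27 = 1/27 = 0.0370
D: (26 − 36)²/36 = 100/36 = 2.7778
Sum = 4.314

4.314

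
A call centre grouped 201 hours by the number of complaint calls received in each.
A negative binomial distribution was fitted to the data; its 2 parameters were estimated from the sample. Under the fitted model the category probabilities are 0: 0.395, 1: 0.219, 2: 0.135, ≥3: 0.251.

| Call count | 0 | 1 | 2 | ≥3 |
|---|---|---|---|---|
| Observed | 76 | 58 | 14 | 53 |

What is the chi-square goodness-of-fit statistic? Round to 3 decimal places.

Expected counts E_i = n·p_i: 201×0.395 = 79.395, 201×0.219 = 44.019, 201×0.135 = 27.135, 201×0.251 = 50.451.
χ² = (76−79.395)²/79.395 + (58−44.019)²/44.019 + (14−27.135)²/27.135 + (53−50.451)²/50.451
   = 0.1452 + 4.4405 + 6.3581 + 0.1288
Sum = 11.073

11.073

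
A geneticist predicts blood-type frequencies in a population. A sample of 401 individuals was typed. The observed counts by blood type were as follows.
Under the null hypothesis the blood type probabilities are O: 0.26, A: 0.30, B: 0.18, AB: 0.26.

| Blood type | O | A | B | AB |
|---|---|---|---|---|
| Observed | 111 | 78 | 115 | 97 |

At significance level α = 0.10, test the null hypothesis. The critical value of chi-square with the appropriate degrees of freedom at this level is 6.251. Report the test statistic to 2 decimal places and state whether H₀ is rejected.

41.22; reject

Expected counts E_i = n·p_i: 401×0.26 = 104.26, 401×0.30 = 120.3, 401×0.18 = 72.18, 401×0.26 = 104.26.
cat         O        E   (O−E)²/E
O         111   104.26      0.436
A          78    120.3     14.874
B         115    72.18     25.402
AB         97   104.26      0.506
Sum = 41.22
df = 3. Since 41.22 > 6.251, we reject H₀.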